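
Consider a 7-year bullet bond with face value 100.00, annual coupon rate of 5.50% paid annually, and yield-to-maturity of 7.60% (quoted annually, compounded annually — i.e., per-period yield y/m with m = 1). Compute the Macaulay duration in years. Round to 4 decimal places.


Answer: Macaulay duration = 5.9253 years

Derivation:
Coupon per period c = face * coupon_rate / m = 5.500000
Periods per year m = 1; per-period yield y/m = 0.076000
Number of cashflows N = 7
Cashflows (t years, CF_t, discount factor 1/(1+y/m)^(m*t), PV):
  t = 1.0000: CF_t = 5.500000, DF = 0.929368, PV = 5.111524
  t = 2.0000: CF_t = 5.500000, DF = 0.863725, PV = 4.750487
  t = 3.0000: CF_t = 5.500000, DF = 0.802718, PV = 4.414951
  t = 4.0000: CF_t = 5.500000, DF = 0.746021, PV = 4.103114
  t = 5.0000: CF_t = 5.500000, DF = 0.693328, PV = 3.813303
  t = 6.0000: CF_t = 5.500000, DF = 0.644357, PV = 3.543962
  t = 7.0000: CF_t = 105.500000, DF = 0.598845, PV = 63.178100
Price P = sum_t PV_t = 88.915441
Macaulay numerator sum_t t * PV_t:
  t * PV_t at t = 1.0000: 5.111524
  t * PV_t at t = 2.0000: 9.500974
  t * PV_t at t = 3.0000: 13.244853
  t * PV_t at t = 4.0000: 16.412457
  t * PV_t at t = 5.0000: 19.066516
  t * PV_t at t = 6.0000: 21.263772
  t * PV_t at t = 7.0000: 442.246699
Macaulay duration D = (sum_t t * PV_t) / P = 526.846795 / 88.915441 = 5.925256


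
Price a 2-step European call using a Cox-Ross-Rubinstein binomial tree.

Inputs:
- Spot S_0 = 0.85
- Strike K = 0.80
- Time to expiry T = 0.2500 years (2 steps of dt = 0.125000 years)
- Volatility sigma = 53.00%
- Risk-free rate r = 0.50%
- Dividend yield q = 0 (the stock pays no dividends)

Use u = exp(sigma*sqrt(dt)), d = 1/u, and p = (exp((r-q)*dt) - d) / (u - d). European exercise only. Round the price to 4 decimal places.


dt = T/N = 0.125000
u = exp(sigma*sqrt(dt)) = 1.206089; d = 1/u = 0.829126
p = (exp((r-q)*dt) - d) / (u - d) = 0.454949
Discount per step: exp(-r*dt) = 0.999375
Stock lattice S(k, i) with i counting down-moves:
  k=0: S(0,0) = 0.8500
  k=1: S(1,0) = 1.0252; S(1,1) = 0.7048
  k=2: S(2,0) = 1.2365; S(2,1) = 0.8500; S(2,2) = 0.5843
Terminal payoffs V(N, i) = max(S_T - K, 0):
  V(2,0) = 0.436454; V(2,1) = 0.050000; V(2,2) = 0.000000
Backward induction: V(k, i) = exp(-r*dt) * [p * V(k+1, i) + (1-p) * V(k+1, i+1)].
  V(1,0) = exp(-r*dt) * [p*0.436454 + (1-p)*0.050000] = 0.225676
  V(1,1) = exp(-r*dt) * [p*0.050000 + (1-p)*0.000000] = 0.022733
  V(0,0) = exp(-r*dt) * [p*0.225676 + (1-p)*0.022733] = 0.114990

Answer: Price = V(0,0) = 0.1150


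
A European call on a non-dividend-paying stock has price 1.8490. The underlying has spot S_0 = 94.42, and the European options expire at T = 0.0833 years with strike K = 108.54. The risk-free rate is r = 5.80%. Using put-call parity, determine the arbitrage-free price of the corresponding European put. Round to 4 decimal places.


Answer: Put price = 15.4459

Derivation:
Put-call parity: C - P = S_0 * exp(-qT) - K * exp(-rT).
S_0 * exp(-qT) = 94.4200 * 1.00000000 = 94.42000000
K * exp(-rT) = 108.5400 * 0.99518025 = 108.01686460
P = C - S*exp(-qT) + K*exp(-rT)
P = 1.8490 - 94.42000000 + 108.01686460 = 15.4459


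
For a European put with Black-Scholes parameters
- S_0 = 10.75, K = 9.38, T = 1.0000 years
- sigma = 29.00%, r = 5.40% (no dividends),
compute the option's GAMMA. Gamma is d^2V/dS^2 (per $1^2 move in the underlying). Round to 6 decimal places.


d1 = 0.8012965226; d2 = 0.5112965226
phi(d1) = 0.2893909920; exp(-qT) = 1.0000000000; exp(-rT) = 0.9474321065
Gamma = exp(-qT) * phi(d1) / (S * sigma * sqrt(T)) = 1.0000000000 * 0.2893909920 / (10.7500 * 0.2900 * 1.0000000000) = 0.092828

Answer: Gamma = 0.092828


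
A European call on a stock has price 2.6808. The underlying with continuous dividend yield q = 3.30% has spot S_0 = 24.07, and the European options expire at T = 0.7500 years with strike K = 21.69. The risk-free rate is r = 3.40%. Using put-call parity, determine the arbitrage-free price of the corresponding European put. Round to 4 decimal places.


Put-call parity: C - P = S_0 * exp(-qT) - K * exp(-rT).
S_0 * exp(-qT) = 24.0700 * 0.97555377 = 23.48157924
K * exp(-rT) = 21.6900 * 0.97482238 = 21.14389740
P = C - S*exp(-qT) + K*exp(-rT)
P = 2.6808 - 23.48157924 + 21.14389740 = 0.3431

Answer: Put price = 0.3431


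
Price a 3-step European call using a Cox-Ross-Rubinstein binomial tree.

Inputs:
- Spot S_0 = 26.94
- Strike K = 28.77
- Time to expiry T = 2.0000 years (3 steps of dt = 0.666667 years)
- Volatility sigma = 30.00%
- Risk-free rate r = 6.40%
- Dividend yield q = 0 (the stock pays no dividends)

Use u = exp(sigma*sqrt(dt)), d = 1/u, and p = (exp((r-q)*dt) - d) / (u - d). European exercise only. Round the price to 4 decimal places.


dt = T/N = 0.666667
u = exp(sigma*sqrt(dt)) = 1.277556; d = 1/u = 0.782744
p = (exp((r-q)*dt) - d) / (u - d) = 0.527161
Discount per step: exp(-r*dt) = 0.958231
Stock lattice S(k, i) with i counting down-moves:
  k=0: S(0,0) = 26.9400
  k=1: S(1,0) = 34.4174; S(1,1) = 21.0871
  k=2: S(2,0) = 43.9701; S(2,1) = 26.9400; S(2,2) = 16.5058
  k=3: S(3,0) = 56.1743; S(3,1) = 34.4174; S(3,2) = 21.0871; S(3,3) = 12.9199
Terminal payoffs V(N, i) = max(S_T - K, 0):
  V(3,0) = 27.404285; V(3,1) = 5.647362; V(3,2) = 0.000000; V(3,3) = 0.000000
Backward induction: V(k, i) = exp(-r*dt) * [p * V(k+1, i) + (1-p) * V(k+1, i+1)].
  V(2,0) = exp(-r*dt) * [p*27.404285 + (1-p)*5.647362] = 16.401813
  V(2,1) = exp(-r*dt) * [p*5.647362 + (1-p)*0.000000] = 2.852720
  V(2,2) = exp(-r*dt) * [p*0.000000 + (1-p)*0.000000] = 0.000000
  V(1,0) = exp(-r*dt) * [p*16.401813 + (1-p)*2.852720] = 9.577781
  V(1,1) = exp(-r*dt) * [p*2.852720 + (1-p)*0.000000] = 1.441029
  V(0,0) = exp(-r*dt) * [p*9.577781 + (1-p)*1.441029] = 5.491054

Answer: Price = V(0,0) = 5.4911


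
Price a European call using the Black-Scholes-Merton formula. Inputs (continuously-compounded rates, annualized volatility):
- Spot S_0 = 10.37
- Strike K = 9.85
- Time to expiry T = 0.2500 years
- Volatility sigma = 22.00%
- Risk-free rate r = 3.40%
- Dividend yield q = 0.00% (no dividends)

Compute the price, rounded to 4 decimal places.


Answer: Price = 0.8072

Derivation:
d1 = (ln(S/K) + (r - q + 0.5*sigma^2) * T) / (sigma * sqrt(T)) = 0.59995970
d2 = d1 - sigma * sqrt(T) = 0.48995970
exp(-rT) = 0.99153602; exp(-qT) = 1.00000000
C = S_0 * exp(-qT) * N(d1) - K * exp(-rT) * N(d2)
N(d1) = 0.72573345; N(d2) = 0.68791879
C = 10.3700 * 1.00000000 * 0.72573345 - 9.8500 * 0.99153602 * 0.68791879 = 0.8072


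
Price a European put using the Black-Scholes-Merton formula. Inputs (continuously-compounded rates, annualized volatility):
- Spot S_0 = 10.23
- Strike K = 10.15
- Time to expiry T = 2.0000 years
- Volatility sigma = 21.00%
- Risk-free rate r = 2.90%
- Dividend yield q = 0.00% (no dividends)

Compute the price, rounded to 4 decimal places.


d1 = (ln(S/K) + (r - q + 0.5*sigma^2) * T) / (sigma * sqrt(T)) = 0.37022385
d2 = d1 - sigma * sqrt(T) = 0.07323900
exp(-rT) = 0.94364995; exp(-qT) = 1.00000000
P = K * exp(-rT) * N(-d2) - S_0 * exp(-qT) * N(-d1)
N(-d1) = 0.35560785; N(-d2) = 0.47080796
P = 10.1500 * 0.94364995 * 0.47080796 - 10.2300 * 1.00000000 * 0.35560785 = 0.8716

Answer: Price = 0.8716


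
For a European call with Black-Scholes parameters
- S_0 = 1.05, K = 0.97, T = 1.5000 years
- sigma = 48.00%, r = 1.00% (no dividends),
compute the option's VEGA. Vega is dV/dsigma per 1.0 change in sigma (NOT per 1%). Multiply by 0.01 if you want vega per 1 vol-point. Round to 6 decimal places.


d1 = 0.4542602060; d2 = -0.1336173322
phi(d1) = 0.3598331956; exp(-qT) = 1.0000000000; exp(-rT) = 0.9851119396
Vega = S * exp(-qT) * phi(d1) * sqrt(T) = 1.0500 * 1.0000000000 * 0.3598331956 * 1.2247448714 = 0.462739

Answer: Vega = 0.462739


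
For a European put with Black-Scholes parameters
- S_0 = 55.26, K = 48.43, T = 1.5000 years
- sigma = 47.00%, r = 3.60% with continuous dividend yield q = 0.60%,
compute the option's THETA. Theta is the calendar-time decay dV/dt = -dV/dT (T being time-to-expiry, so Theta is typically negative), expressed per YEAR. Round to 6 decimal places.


Answer: Theta = -2.789269

Derivation:
d1 = 0.5951823390; d2 = 0.0195522494
phi(d1) = 0.3341853361; exp(-qT) = 0.9910403788; exp(-rT) = 0.9474321065
Theta = -S*exp(-qT)*phi(d1)*sigma/(2*sqrt(T)) + r*K*exp(-rT)*N(-d2) - q*S*exp(-qT)*N(-d1)
N(-d1) = 0.2758607972; N(-d2) = 0.4922002780; sqrt(T) = 1.2247448714
Term 1 = -55.2600 * 0.9910403788 * 0.3341853361 * 0.4700 / (2 * 1.2247448714) = -3.5116550804
Term 2 = 0.0360 * 48.4300 * 0.9474321065 * 0.4922002780 = 0.8130306581
Term 3 = -0.0060 * 55.2600 * 0.9910403788 * 0.2758607972 = -0.0906449195
Theta = -3.5116550804 + (0.8130306581) + (-0.0906449195) = -2.789269


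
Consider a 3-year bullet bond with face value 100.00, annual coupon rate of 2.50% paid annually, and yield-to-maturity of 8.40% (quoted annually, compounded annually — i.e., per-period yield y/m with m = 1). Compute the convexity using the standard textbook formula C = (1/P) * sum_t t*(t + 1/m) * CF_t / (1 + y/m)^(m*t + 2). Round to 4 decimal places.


Answer: Convexity = 9.8532

Derivation:
Coupon per period c = face * coupon_rate / m = 2.500000
Periods per year m = 1; per-period yield y/m = 0.084000
Number of cashflows N = 3
Cashflows (t years, CF_t, discount factor 1/(1+y/m)^(m*t), PV):
  t = 1.0000: CF_t = 2.500000, DF = 0.922509, PV = 2.306273
  t = 2.0000: CF_t = 2.500000, DF = 0.851023, PV = 2.127558
  t = 3.0000: CF_t = 102.500000, DF = 0.785077, PV = 80.470374
Price P = sum_t PV_t = 84.904205
Convexity numerator sum_t t*(t + 1/m) * CF_t / (1+y/m)^(m*t + 2):
  t = 1.0000: term = 3.925384
  t = 2.0000: term = 10.863609
  t = 3.0000: term = 821.785928
Convexity = (1/P) * sum = 836.574921 / 84.904205 = 9.853162


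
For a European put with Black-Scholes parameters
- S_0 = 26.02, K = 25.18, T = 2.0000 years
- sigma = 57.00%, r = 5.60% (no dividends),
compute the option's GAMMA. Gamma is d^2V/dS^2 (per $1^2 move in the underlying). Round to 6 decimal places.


Answer: Gamma = 0.016050

Derivation:
d1 = 0.5826999579; d2 = -0.2234017726
phi(d1) = 0.3366511144; exp(-qT) = 1.0000000000; exp(-rT) = 0.8940442575
Gamma = exp(-qT) * phi(d1) / (S * sigma * sqrt(T)) = 1.0000000000 * 0.3366511144 / (26.0200 * 0.5700 * 1.4142135624) = 0.016050


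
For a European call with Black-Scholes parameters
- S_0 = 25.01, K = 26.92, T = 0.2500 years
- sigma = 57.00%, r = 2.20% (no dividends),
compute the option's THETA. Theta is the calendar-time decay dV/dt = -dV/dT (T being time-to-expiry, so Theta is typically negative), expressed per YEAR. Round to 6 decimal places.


Answer: Theta = -5.867821

Derivation:
d1 = -0.0964254733; d2 = -0.3814254733
phi(d1) = 0.3970919277; exp(-qT) = 1.0000000000; exp(-rT) = 0.9945150973
Theta = -S*exp(-qT)*phi(d1)*sigma/(2*sqrt(T)) - r*K*exp(-rT)*N(d2) + q*S*exp(-qT)*N(d1)
N(d1) = 0.4615913308; N(d2) = 0.3514437811; sqrt(T) = 0.5000000000
Term 1 = -25.0100 * 1.0000000000 * 0.3970919277 * 0.5700 / (2 * 0.5000000000) = -5.6608233937
Term 2 = -0.0220 * 26.9200 * 0.9945150973 * 0.3514437811 = -0.2069974424
Term 3 = 0 (no dividend yield, q = 0)
Theta = -5.6608233937 + (-0.2069974424) + (0.0000000000) = -5.867821


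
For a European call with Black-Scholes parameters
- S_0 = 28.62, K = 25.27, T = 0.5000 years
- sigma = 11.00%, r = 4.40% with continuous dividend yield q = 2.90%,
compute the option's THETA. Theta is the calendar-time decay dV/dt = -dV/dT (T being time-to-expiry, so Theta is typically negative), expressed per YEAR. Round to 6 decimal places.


d1 = 1.7357909766; d2 = 1.6580092306
phi(d1) = 0.0884406397; exp(-qT) = 0.9856046187; exp(-rT) = 0.9782402351
Theta = -S*exp(-qT)*phi(d1)*sigma/(2*sqrt(T)) - r*K*exp(-rT)*N(d2) + q*S*exp(-qT)*N(d1)
N(d1) = 0.9586995999; N(d2) = 0.9513421984; sqrt(T) = 0.7071067812
Term 1 = -28.6200 * 0.9856046187 * 0.0884406397 * 0.1100 / (2 * 0.7071067812) = -0.1940447611
Term 2 = -0.0440 * 25.2700 * 0.9782402351 * 0.9513421984 = -1.0347613550
Term 3 = 0.0290 * 28.6200 * 0.9856046187 * 0.9586995999 = 0.7842470675
Theta = -0.1940447611 + (-1.0347613550) + (0.7842470675) = -0.444559

Answer: Theta = -0.444559


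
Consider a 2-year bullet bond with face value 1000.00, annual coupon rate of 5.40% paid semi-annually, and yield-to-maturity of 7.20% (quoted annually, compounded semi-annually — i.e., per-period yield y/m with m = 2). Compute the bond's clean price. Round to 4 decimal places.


Coupon per period c = face * coupon_rate / m = 27.000000
Periods per year m = 2; per-period yield y/m = 0.036000
Number of cashflows N = 4
Cashflows (t years, CF_t, discount factor 1/(1+y/m)^(m*t), PV):
  t = 0.5000: CF_t = 27.000000, DF = 0.965251, PV = 26.061776
  t = 1.0000: CF_t = 27.000000, DF = 0.931709, PV = 25.156154
  t = 1.5000: CF_t = 27.000000, DF = 0.899333, PV = 24.282002
  t = 2.0000: CF_t = 1027.000000, DF = 0.868082, PV = 891.520681
Price P = sum_t PV_t = 967.020614

Answer: Price = 967.0206


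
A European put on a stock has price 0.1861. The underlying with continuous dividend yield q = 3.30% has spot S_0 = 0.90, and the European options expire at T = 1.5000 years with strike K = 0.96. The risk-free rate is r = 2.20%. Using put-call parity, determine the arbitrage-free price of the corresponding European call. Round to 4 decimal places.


Put-call parity: C - P = S_0 * exp(-qT) - K * exp(-rT).
S_0 * exp(-qT) = 0.9000 * 0.95170516 = 0.85653464
K * exp(-rT) = 0.9600 * 0.96753856 = 0.92883702
C = P + S*exp(-qT) - K*exp(-rT)
C = 0.1861 + 0.85653464 - 0.92883702 = 0.1138

Answer: Call price = 0.1138


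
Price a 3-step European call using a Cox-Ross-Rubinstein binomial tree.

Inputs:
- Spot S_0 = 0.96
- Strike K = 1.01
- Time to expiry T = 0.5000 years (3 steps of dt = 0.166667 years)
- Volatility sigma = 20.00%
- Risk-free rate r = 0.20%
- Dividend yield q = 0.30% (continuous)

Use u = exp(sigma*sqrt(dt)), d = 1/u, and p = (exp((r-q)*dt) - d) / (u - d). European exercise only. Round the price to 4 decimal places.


dt = T/N = 0.166667
u = exp(sigma*sqrt(dt)) = 1.085076; d = 1/u = 0.921595
p = (exp((r-q)*dt) - d) / (u - d) = 0.478580
Discount per step: exp(-r*dt) = 0.999667
Stock lattice S(k, i) with i counting down-moves:
  k=0: S(0,0) = 0.9600
  k=1: S(1,0) = 1.0417; S(1,1) = 0.8847
  k=2: S(2,0) = 1.1303; S(2,1) = 0.9600; S(2,2) = 0.8154
  k=3: S(3,0) = 1.2265; S(3,1) = 1.0417; S(3,2) = 0.8847; S(3,3) = 0.7514
Terminal payoffs V(N, i) = max(S_T - K, 0):
  V(3,0) = 0.216454; V(3,1) = 0.031673; V(3,2) = 0.000000; V(3,3) = 0.000000
Backward induction: V(k, i) = exp(-r*dt) * [p * V(k+1, i) + (1-p) * V(k+1, i+1)].
  V(2,0) = exp(-r*dt) * [p*0.216454 + (1-p)*0.031673] = 0.120065
  V(2,1) = exp(-r*dt) * [p*0.031673 + (1-p)*0.000000] = 0.015153
  V(2,2) = exp(-r*dt) * [p*0.000000 + (1-p)*0.000000] = 0.000000
  V(1,0) = exp(-r*dt) * [p*0.120065 + (1-p)*0.015153] = 0.065340
  V(1,1) = exp(-r*dt) * [p*0.015153 + (1-p)*0.000000] = 0.007249
  V(0,0) = exp(-r*dt) * [p*0.065340 + (1-p)*0.007249] = 0.035039

Answer: Price = V(0,0) = 0.0350


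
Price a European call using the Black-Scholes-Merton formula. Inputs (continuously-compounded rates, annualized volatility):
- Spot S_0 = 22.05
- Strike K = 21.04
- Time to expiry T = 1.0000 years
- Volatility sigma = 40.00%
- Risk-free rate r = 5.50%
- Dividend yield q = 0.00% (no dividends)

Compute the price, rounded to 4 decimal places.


Answer: Price = 4.4998

Derivation:
d1 = (ln(S/K) + (r - q + 0.5*sigma^2) * T) / (sigma * sqrt(T)) = 0.45471804
d2 = d1 - sigma * sqrt(T) = 0.05471804
exp(-rT) = 0.94648515; exp(-qT) = 1.00000000
C = S_0 * exp(-qT) * N(d1) - K * exp(-rT) * N(d2)
N(d1) = 0.67534395; N(d2) = 0.52181845
C = 22.0500 * 1.00000000 * 0.67534395 - 21.0400 * 0.94648515 * 0.52181845 = 4.4998


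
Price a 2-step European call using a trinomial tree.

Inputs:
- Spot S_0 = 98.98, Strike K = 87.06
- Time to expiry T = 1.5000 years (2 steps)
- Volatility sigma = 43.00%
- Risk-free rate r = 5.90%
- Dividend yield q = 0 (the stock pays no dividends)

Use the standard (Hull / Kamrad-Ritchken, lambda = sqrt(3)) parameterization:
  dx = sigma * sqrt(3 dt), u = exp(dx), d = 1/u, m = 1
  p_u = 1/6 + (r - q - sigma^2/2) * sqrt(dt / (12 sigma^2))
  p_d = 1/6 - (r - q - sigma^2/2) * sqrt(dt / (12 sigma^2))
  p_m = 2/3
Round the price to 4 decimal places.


Answer: Price = V(0,0) = 29.1062

Derivation:
dt = T/N = 0.750000; dx = sigma*sqrt(3*dt) = 0.645000
u = exp(dx) = 1.905987; d = 1/u = 0.524663
p_u = 0.147219, p_m = 0.666667, p_d = 0.186114
Discount per step: exp(-r*dt) = 0.956715
Stock lattice S(k, j) with j the centered position index:
  k=0: S(0,+0) = 98.9800
  k=1: S(1,-1) = 51.9311; S(1,+0) = 98.9800; S(1,+1) = 188.6546
  k=2: S(2,-2) = 27.2463; S(2,-1) = 51.9311; S(2,+0) = 98.9800; S(2,+1) = 188.6546; S(2,+2) = 359.5732
Terminal payoffs V(N, j) = max(S_T - K, 0):
  V(2,-2) = 0.000000; V(2,-1) = 0.000000; V(2,+0) = 11.920000; V(2,+1) = 101.594596; V(2,+2) = 272.513213
Backward induction: V(k, j) = exp(-r*dt) * [p_u * V(k+1, j+1) + p_m * V(k+1, j) + p_d * V(k+1, j-1)]
  V(1,-1) = exp(-r*dt) * [p_u*11.920000 + p_m*0.000000 + p_d*0.000000] = 1.678891
  V(1,+0) = exp(-r*dt) * [p_u*101.594596 + p_m*11.920000 + p_d*0.000000] = 21.911945
  V(1,+1) = exp(-r*dt) * [p_u*272.513213 + p_m*101.594596 + p_d*11.920000] = 105.303042
  V(0,+0) = exp(-r*dt) * [p_u*105.303042 + p_m*21.911945 + p_d*1.678891] = 29.106168


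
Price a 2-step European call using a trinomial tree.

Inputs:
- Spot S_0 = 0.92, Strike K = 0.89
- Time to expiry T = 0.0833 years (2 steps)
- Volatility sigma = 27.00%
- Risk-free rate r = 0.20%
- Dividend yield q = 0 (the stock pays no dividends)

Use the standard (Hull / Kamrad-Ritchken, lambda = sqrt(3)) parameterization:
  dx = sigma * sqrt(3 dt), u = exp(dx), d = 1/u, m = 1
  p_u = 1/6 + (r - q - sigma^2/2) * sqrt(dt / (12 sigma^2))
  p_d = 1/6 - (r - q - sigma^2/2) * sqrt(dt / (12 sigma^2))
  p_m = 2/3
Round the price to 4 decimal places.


Answer: Price = V(0,0) = 0.0466

Derivation:
dt = T/N = 0.041650; dx = sigma*sqrt(3*dt) = 0.095440
u = exp(dx) = 1.100143; d = 1/u = 0.908973
p_u = 0.159150, p_m = 0.666667, p_d = 0.174184
Discount per step: exp(-r*dt) = 0.999917
Stock lattice S(k, j) with j the centered position index:
  k=0: S(0,+0) = 0.9200
  k=1: S(1,-1) = 0.8363; S(1,+0) = 0.9200; S(1,+1) = 1.0121
  k=2: S(2,-2) = 0.7601; S(2,-1) = 0.8363; S(2,+0) = 0.9200; S(2,+1) = 1.0121; S(2,+2) = 1.1135
Terminal payoffs V(N, j) = max(S_T - K, 0):
  V(2,-2) = 0.000000; V(2,-1) = 0.000000; V(2,+0) = 0.030000; V(2,+1) = 0.122132; V(2,+2) = 0.223490
Backward induction: V(k, j) = exp(-r*dt) * [p_u * V(k+1, j+1) + p_m * V(k+1, j) + p_d * V(k+1, j-1)]
  V(1,-1) = exp(-r*dt) * [p_u*0.030000 + p_m*0.000000 + p_d*0.000000] = 0.004774
  V(1,+0) = exp(-r*dt) * [p_u*0.122132 + p_m*0.030000 + p_d*0.000000] = 0.039434
  V(1,+1) = exp(-r*dt) * [p_u*0.223490 + p_m*0.122132 + p_d*0.030000] = 0.122205
  V(0,+0) = exp(-r*dt) * [p_u*0.122205 + p_m*0.039434 + p_d*0.004774] = 0.046566


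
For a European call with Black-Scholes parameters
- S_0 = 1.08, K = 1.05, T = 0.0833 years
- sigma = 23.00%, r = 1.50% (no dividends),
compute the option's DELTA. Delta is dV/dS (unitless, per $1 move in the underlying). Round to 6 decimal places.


Answer: Delta = 0.683101

Derivation:
d1 = 0.4763891069; d2 = 0.4100071063
phi(d1) = 0.3561469602; exp(-qT) = 1.0000000000; exp(-rT) = 0.9987512803
N(d1) = 0.6831014031
Delta = exp(-qT) * N(d1) = 1.0000000000 * 0.6831014031 = 0.683101


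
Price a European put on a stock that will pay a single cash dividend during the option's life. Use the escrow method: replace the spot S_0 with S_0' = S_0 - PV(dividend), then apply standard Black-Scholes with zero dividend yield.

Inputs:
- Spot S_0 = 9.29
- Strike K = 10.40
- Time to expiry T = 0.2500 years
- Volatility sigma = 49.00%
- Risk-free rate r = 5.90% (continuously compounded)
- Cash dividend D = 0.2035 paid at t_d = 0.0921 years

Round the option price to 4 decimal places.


Answer: Price = 1.6330

Derivation:
PV(D) = D * exp(-r * t_d) = 0.2035 * 0.99458084 = 0.20239720
S_0' = S_0 - PV(D) = 9.2900 - 0.20239720 = 9.08760280
d1 = (ln(S_0'/K) + (r + sigma^2/2)*T) / (sigma*sqrt(T)) = -0.36788633
d2 = d1 - sigma*sqrt(T) = -0.61288633
exp(-rT) = 0.98535825
N(-d1) = 0.64352100; N(-d2) = 0.73002425
P = K * exp(-rT) * N(-d2) - S_0' * N(-d1) = 10.4000 * 0.98535825 * 0.73002425 - 9.08760280 * 0.64352100 = 1.6330


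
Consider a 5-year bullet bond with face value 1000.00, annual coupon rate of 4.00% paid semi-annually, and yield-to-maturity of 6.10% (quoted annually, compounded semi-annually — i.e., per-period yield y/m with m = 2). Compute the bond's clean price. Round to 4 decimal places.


Answer: Price = 910.6610

Derivation:
Coupon per period c = face * coupon_rate / m = 20.000000
Periods per year m = 2; per-period yield y/m = 0.030500
Number of cashflows N = 10
Cashflows (t years, CF_t, discount factor 1/(1+y/m)^(m*t), PV):
  t = 0.5000: CF_t = 20.000000, DF = 0.970403, PV = 19.408054
  t = 1.0000: CF_t = 20.000000, DF = 0.941681, PV = 18.833629
  t = 1.5000: CF_t = 20.000000, DF = 0.913810, PV = 18.276204
  t = 2.0000: CF_t = 20.000000, DF = 0.886764, PV = 17.735278
  t = 2.5000: CF_t = 20.000000, DF = 0.860518, PV = 17.210362
  t = 3.0000: CF_t = 20.000000, DF = 0.835049, PV = 16.700982
  t = 3.5000: CF_t = 20.000000, DF = 0.810334, PV = 16.206679
  t = 4.0000: CF_t = 20.000000, DF = 0.786350, PV = 15.727005
  t = 4.5000: CF_t = 20.000000, DF = 0.763076, PV = 15.261528
  t = 5.0000: CF_t = 1020.000000, DF = 0.740491, PV = 755.301262
Price P = sum_t PV_t = 910.660985


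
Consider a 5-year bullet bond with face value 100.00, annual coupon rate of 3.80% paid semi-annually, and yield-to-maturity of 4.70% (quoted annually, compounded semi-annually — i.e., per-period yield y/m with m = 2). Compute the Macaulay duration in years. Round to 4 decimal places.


Coupon per period c = face * coupon_rate / m = 1.900000
Periods per year m = 2; per-period yield y/m = 0.023500
Number of cashflows N = 10
Cashflows (t years, CF_t, discount factor 1/(1+y/m)^(m*t), PV):
  t = 0.5000: CF_t = 1.900000, DF = 0.977040, PV = 1.856375
  t = 1.0000: CF_t = 1.900000, DF = 0.954606, PV = 1.813752
  t = 1.5000: CF_t = 1.900000, DF = 0.932688, PV = 1.772107
  t = 2.0000: CF_t = 1.900000, DF = 0.911273, PV = 1.731419
  t = 2.5000: CF_t = 1.900000, DF = 0.890350, PV = 1.691665
  t = 3.0000: CF_t = 1.900000, DF = 0.869907, PV = 1.652824
  t = 3.5000: CF_t = 1.900000, DF = 0.849934, PV = 1.614874
  t = 4.0000: CF_t = 1.900000, DF = 0.830419, PV = 1.577796
  t = 4.5000: CF_t = 1.900000, DF = 0.811352, PV = 1.541569
  t = 5.0000: CF_t = 101.900000, DF = 0.792723, PV = 80.778487
Price P = sum_t PV_t = 96.030868
Macaulay numerator sum_t t * PV_t:
  t * PV_t at t = 0.5000: 0.928188
  t * PV_t at t = 1.0000: 1.813752
  t * PV_t at t = 1.5000: 2.658161
  t * PV_t at t = 2.0000: 3.462838
  t * PV_t at t = 2.5000: 4.229163
  t * PV_t at t = 3.0000: 4.958471
  t * PV_t at t = 3.5000: 5.652059
  t * PV_t at t = 4.0000: 6.311184
  t * PV_t at t = 4.5000: 6.937061
  t * PV_t at t = 5.0000: 403.892435
Macaulay duration D = (sum_t t * PV_t) / P = 440.843311 / 96.030868 = 4.590642

Answer: Macaulay duration = 4.5906 years


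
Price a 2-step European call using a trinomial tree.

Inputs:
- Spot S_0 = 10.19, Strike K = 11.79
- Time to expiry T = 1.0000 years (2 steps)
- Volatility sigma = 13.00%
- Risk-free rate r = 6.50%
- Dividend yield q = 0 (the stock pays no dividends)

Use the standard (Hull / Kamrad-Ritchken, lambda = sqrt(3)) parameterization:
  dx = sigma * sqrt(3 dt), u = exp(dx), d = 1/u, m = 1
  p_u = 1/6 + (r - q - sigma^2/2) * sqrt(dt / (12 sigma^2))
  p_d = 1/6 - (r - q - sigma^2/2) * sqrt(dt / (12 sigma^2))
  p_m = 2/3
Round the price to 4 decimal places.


dt = T/N = 0.500000; dx = sigma*sqrt(3*dt) = 0.159217
u = exp(dx) = 1.172592; d = 1/u = 0.852811
p_u = 0.255461, p_m = 0.666667, p_d = 0.077873
Discount per step: exp(-r*dt) = 0.968022
Stock lattice S(k, j) with j the centered position index:
  k=0: S(0,+0) = 10.1900
  k=1: S(1,-1) = 8.6901; S(1,+0) = 10.1900; S(1,+1) = 11.9487
  k=2: S(2,-2) = 7.4111; S(2,-1) = 8.6901; S(2,+0) = 10.1900; S(2,+1) = 11.9487; S(2,+2) = 14.0110
Terminal payoffs V(N, j) = max(S_T - K, 0):
  V(2,-2) = 0.000000; V(2,-1) = 0.000000; V(2,+0) = 0.000000; V(2,+1) = 0.158714; V(2,+2) = 2.220969
Backward induction: V(k, j) = exp(-r*dt) * [p_u * V(k+1, j+1) + p_m * V(k+1, j) + p_d * V(k+1, j-1)]
  V(1,-1) = exp(-r*dt) * [p_u*0.000000 + p_m*0.000000 + p_d*0.000000] = 0.000000
  V(1,+0) = exp(-r*dt) * [p_u*0.158714 + p_m*0.000000 + p_d*0.000000] = 0.039249
  V(1,+1) = exp(-r*dt) * [p_u*2.220969 + p_m*0.158714 + p_d*0.000000] = 0.651653
  V(0,+0) = exp(-r*dt) * [p_u*0.651653 + p_m*0.039249 + p_d*0.000000] = 0.186477

Answer: Price = V(0,0) = 0.1865


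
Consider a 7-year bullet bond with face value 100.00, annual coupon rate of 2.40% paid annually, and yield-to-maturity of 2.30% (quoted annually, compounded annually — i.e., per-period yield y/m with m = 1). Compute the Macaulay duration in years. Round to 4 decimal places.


Coupon per period c = face * coupon_rate / m = 2.400000
Periods per year m = 1; per-period yield y/m = 0.023000
Number of cashflows N = 7
Cashflows (t years, CF_t, discount factor 1/(1+y/m)^(m*t), PV):
  t = 1.0000: CF_t = 2.400000, DF = 0.977517, PV = 2.346041
  t = 2.0000: CF_t = 2.400000, DF = 0.955540, PV = 2.293295
  t = 3.0000: CF_t = 2.400000, DF = 0.934056, PV = 2.241735
  t = 4.0000: CF_t = 2.400000, DF = 0.913056, PV = 2.191335
  t = 5.0000: CF_t = 2.400000, DF = 0.892528, PV = 2.142067
  t = 6.0000: CF_t = 2.400000, DF = 0.872461, PV = 2.093907
  t = 7.0000: CF_t = 102.400000, DF = 0.852846, PV = 87.331420
Price P = sum_t PV_t = 100.639800
Macaulay numerator sum_t t * PV_t:
  t * PV_t at t = 1.0000: 2.346041
  t * PV_t at t = 2.0000: 4.586591
  t * PV_t at t = 3.0000: 6.725206
  t * PV_t at t = 4.0000: 8.765339
  t * PV_t at t = 5.0000: 10.710336
  t * PV_t at t = 6.0000: 12.563443
  t * PV_t at t = 7.0000: 611.319938
Macaulay duration D = (sum_t t * PV_t) / P = 657.016894 / 100.639800 = 6.528400

Answer: Macaulay duration = 6.5284 years


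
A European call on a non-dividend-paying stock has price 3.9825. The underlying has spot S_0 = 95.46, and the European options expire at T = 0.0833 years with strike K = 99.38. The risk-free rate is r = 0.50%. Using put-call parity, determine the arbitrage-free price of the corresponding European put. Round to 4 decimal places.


Put-call parity: C - P = S_0 * exp(-qT) - K * exp(-rT).
S_0 * exp(-qT) = 95.4600 * 1.00000000 = 95.46000000
K * exp(-rT) = 99.3800 * 0.99958359 = 99.33861685
P = C - S*exp(-qT) + K*exp(-rT)
P = 3.9825 - 95.46000000 + 99.33861685 = 7.8611

Answer: Put price = 7.8611


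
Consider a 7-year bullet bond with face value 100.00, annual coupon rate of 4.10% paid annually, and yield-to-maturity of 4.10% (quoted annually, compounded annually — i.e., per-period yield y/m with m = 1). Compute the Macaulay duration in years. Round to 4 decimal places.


Answer: Macaulay duration = 6.2251 years

Derivation:
Coupon per period c = face * coupon_rate / m = 4.100000
Periods per year m = 1; per-period yield y/m = 0.041000
Number of cashflows N = 7
Cashflows (t years, CF_t, discount factor 1/(1+y/m)^(m*t), PV):
  t = 1.0000: CF_t = 4.100000, DF = 0.960615, PV = 3.938521
  t = 2.0000: CF_t = 4.100000, DF = 0.922781, PV = 3.783401
  t = 3.0000: CF_t = 4.100000, DF = 0.886437, PV = 3.634391
  t = 4.0000: CF_t = 4.100000, DF = 0.851524, PV = 3.491250
  t = 5.0000: CF_t = 4.100000, DF = 0.817987, PV = 3.353746
  t = 6.0000: CF_t = 4.100000, DF = 0.785770, PV = 3.221658
  t = 7.0000: CF_t = 104.100000, DF = 0.754823, PV = 78.577032
Price P = sum_t PV_t = 100.000000
Macaulay numerator sum_t t * PV_t:
  t * PV_t at t = 1.0000: 3.938521
  t * PV_t at t = 2.0000: 7.566802
  t * PV_t at t = 3.0000: 10.903173
  t * PV_t at t = 4.0000: 13.965000
  t * PV_t at t = 5.0000: 16.768732
  t * PV_t at t = 6.0000: 19.329950
  t * PV_t at t = 7.0000: 550.039227
Macaulay duration D = (sum_t t * PV_t) / P = 622.511405 / 100.000000 = 6.225114


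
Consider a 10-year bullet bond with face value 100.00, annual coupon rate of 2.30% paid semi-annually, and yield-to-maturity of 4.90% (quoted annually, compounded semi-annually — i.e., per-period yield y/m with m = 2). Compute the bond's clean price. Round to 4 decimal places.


Answer: Price = 79.6380

Derivation:
Coupon per period c = face * coupon_rate / m = 1.150000
Periods per year m = 2; per-period yield y/m = 0.024500
Number of cashflows N = 20
Cashflows (t years, CF_t, discount factor 1/(1+y/m)^(m*t), PV):
  t = 0.5000: CF_t = 1.150000, DF = 0.976086, PV = 1.122499
  t = 1.0000: CF_t = 1.150000, DF = 0.952744, PV = 1.095655
  t = 1.5000: CF_t = 1.150000, DF = 0.929960, PV = 1.069454
  t = 2.0000: CF_t = 1.150000, DF = 0.907721, PV = 1.043879
  t = 2.5000: CF_t = 1.150000, DF = 0.886013, PV = 1.018915
  t = 3.0000: CF_t = 1.150000, DF = 0.864825, PV = 0.994549
  t = 3.5000: CF_t = 1.150000, DF = 0.844143, PV = 0.970765
  t = 4.0000: CF_t = 1.150000, DF = 0.823957, PV = 0.947550
  t = 4.5000: CF_t = 1.150000, DF = 0.804252, PV = 0.924890
  t = 5.0000: CF_t = 1.150000, DF = 0.785019, PV = 0.902772
  t = 5.5000: CF_t = 1.150000, DF = 0.766246, PV = 0.881183
  t = 6.0000: CF_t = 1.150000, DF = 0.747922, PV = 0.860111
  t = 6.5000: CF_t = 1.150000, DF = 0.730036, PV = 0.839542
  t = 7.0000: CF_t = 1.150000, DF = 0.712578, PV = 0.819465
  t = 7.5000: CF_t = 1.150000, DF = 0.695538, PV = 0.799868
  t = 8.0000: CF_t = 1.150000, DF = 0.678904, PV = 0.780740
  t = 8.5000: CF_t = 1.150000, DF = 0.662669, PV = 0.762069
  t = 9.0000: CF_t = 1.150000, DF = 0.646822, PV = 0.743845
  t = 9.5000: CF_t = 1.150000, DF = 0.631354, PV = 0.726057
  t = 10.0000: CF_t = 101.150000, DF = 0.616255, PV = 62.334235
Price P = sum_t PV_t = 79.638042


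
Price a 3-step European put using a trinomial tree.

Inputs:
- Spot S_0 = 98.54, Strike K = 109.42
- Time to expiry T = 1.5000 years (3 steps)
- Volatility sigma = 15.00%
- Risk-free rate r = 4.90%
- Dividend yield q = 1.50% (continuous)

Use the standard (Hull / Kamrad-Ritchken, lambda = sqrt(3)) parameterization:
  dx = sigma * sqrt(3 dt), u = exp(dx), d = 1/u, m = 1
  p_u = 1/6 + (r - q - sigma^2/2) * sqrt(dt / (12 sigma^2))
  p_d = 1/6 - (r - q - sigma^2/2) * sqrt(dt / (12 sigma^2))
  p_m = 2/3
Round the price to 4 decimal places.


Answer: Price = V(0,0) = 10.4988

Derivation:
dt = T/N = 0.500000; dx = sigma*sqrt(3*dt) = 0.183712
u = exp(dx) = 1.201669; d = 1/u = 0.832176
p_u = 0.197625, p_m = 0.666667, p_d = 0.135708
Discount per step: exp(-r*dt) = 0.975798
Stock lattice S(k, j) with j the centered position index:
  k=0: S(0,+0) = 98.5400
  k=1: S(1,-1) = 82.0026; S(1,+0) = 98.5400; S(1,+1) = 118.4125
  k=2: S(2,-2) = 68.2406; S(2,-1) = 82.0026; S(2,+0) = 98.5400; S(2,+1) = 118.4125; S(2,+2) = 142.2927
  k=3: S(3,-3) = 56.7881; S(3,-2) = 68.2406; S(3,-1) = 82.0026; S(3,+0) = 98.5400; S(3,+1) = 118.4125; S(3,+2) = 142.2927; S(3,+3) = 170.9887
Terminal payoffs V(N, j) = max(K - S_T, 0):
  V(3,-3) = 52.631868; V(3,-2) = 41.179441; V(3,-1) = 27.417410; V(3,+0) = 10.880000; V(3,+1) = 0.000000; V(3,+2) = 0.000000; V(3,+3) = 0.000000
Backward induction: V(k, j) = exp(-r*dt) * [p_u * V(k+1, j+1) + p_m * V(k+1, j) + p_d * V(k+1, j-1)]
  V(2,-2) = exp(-r*dt) * [p_u*27.417410 + p_m*41.179441 + p_d*52.631868] = 39.045468
  V(2,-1) = exp(-r*dt) * [p_u*10.880000 + p_m*27.417410 + p_d*41.179441] = 25.387145
  V(2,+0) = exp(-r*dt) * [p_u*0.000000 + p_m*10.880000 + p_d*27.417410] = 10.708492
  V(2,+1) = exp(-r*dt) * [p_u*0.000000 + p_m*0.000000 + p_d*10.880000] = 1.440767
  V(2,+2) = exp(-r*dt) * [p_u*0.000000 + p_m*0.000000 + p_d*0.000000] = 0.000000
  V(1,-1) = exp(-r*dt) * [p_u*10.708492 + p_m*25.387145 + p_d*39.045468] = 23.750731
  V(1,+0) = exp(-r*dt) * [p_u*1.440767 + p_m*10.708492 + p_d*25.387145] = 10.605908
  V(1,+1) = exp(-r*dt) * [p_u*0.000000 + p_m*1.440767 + p_d*10.708492] = 2.355319
  V(0,+0) = exp(-r*dt) * [p_u*2.355319 + p_m*10.605908 + p_d*23.750731] = 10.498838


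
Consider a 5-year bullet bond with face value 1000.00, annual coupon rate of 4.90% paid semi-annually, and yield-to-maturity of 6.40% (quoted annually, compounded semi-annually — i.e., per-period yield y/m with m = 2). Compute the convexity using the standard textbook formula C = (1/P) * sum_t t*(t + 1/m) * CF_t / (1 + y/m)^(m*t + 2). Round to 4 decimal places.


Answer: Convexity = 22.2393

Derivation:
Coupon per period c = face * coupon_rate / m = 24.500000
Periods per year m = 2; per-period yield y/m = 0.032000
Number of cashflows N = 10
Cashflows (t years, CF_t, discount factor 1/(1+y/m)^(m*t), PV):
  t = 0.5000: CF_t = 24.500000, DF = 0.968992, PV = 23.740310
  t = 1.0000: CF_t = 24.500000, DF = 0.938946, PV = 23.004176
  t = 1.5000: CF_t = 24.500000, DF = 0.909831, PV = 22.290869
  t = 2.0000: CF_t = 24.500000, DF = 0.881620, PV = 21.599679
  t = 2.5000: CF_t = 24.500000, DF = 0.854283, PV = 20.929921
  t = 3.0000: CF_t = 24.500000, DF = 0.827793, PV = 20.280932
  t = 3.5000: CF_t = 24.500000, DF = 0.802125, PV = 19.652066
  t = 4.0000: CF_t = 24.500000, DF = 0.777253, PV = 19.042699
  t = 4.5000: CF_t = 24.500000, DF = 0.753152, PV = 18.452228
  t = 5.0000: CF_t = 1024.500000, DF = 0.729799, PV = 747.678668
Price P = sum_t PV_t = 936.671547
Convexity numerator sum_t t*(t + 1/m) * CF_t / (1+y/m)^(m*t + 2):
  t = 0.5000: term = 11.145434
  t = 1.0000: term = 32.399518
  t = 1.5000: term = 62.789764
  t = 2.0000: term = 101.404658
  t = 2.5000: term = 147.390491
  t = 3.0000: term = 199.948341
  t = 3.5000: term = 258.331190
  t = 4.0000: term = 321.841183
  t = 4.5000: term = 389.827015
  t = 5.0000: term = 19305.821618
Convexity = (1/P) * sum = 20830.899214 / 936.671547 = 22.239278


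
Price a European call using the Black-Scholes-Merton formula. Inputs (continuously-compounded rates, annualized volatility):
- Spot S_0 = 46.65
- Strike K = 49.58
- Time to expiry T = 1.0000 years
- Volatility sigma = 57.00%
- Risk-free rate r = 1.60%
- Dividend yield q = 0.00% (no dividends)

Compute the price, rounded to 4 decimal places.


d1 = (ln(S/K) + (r - q + 0.5*sigma^2) * T) / (sigma * sqrt(T)) = 0.20620246
d2 = d1 - sigma * sqrt(T) = -0.36379754
exp(-rT) = 0.98412732; exp(-qT) = 1.00000000
C = S_0 * exp(-qT) * N(d1) - K * exp(-rT) * N(d2)
N(d1) = 0.58168362; N(d2) = 0.35800460
C = 46.6500 * 1.00000000 * 0.58168362 - 49.5800 * 0.98412732 * 0.35800460 = 9.6674

Answer: Price = 9.6674


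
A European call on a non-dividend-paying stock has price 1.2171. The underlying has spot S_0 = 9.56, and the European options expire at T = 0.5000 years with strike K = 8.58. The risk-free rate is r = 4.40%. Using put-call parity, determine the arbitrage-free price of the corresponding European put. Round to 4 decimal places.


Put-call parity: C - P = S_0 * exp(-qT) - K * exp(-rT).
S_0 * exp(-qT) = 9.5600 * 1.00000000 = 9.56000000
K * exp(-rT) = 8.5800 * 0.97824024 = 8.39330122
P = C - S*exp(-qT) + K*exp(-rT)
P = 1.2171 - 9.56000000 + 8.39330122 = 0.0504

Answer: Put price = 0.0504


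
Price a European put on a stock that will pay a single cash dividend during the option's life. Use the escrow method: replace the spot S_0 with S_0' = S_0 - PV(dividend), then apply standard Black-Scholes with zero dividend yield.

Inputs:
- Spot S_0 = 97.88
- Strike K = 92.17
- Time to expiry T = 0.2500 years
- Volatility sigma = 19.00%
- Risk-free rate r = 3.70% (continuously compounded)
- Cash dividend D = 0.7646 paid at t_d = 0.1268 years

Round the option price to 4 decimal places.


Answer: Price = 1.3940

Derivation:
PV(D) = D * exp(-r * t_d) = 0.7646 * 0.99531939 = 0.76102120
S_0' = S_0 - PV(D) = 97.8800 - 0.76102120 = 97.11897880
d1 = (ln(S_0'/K) + (r + sigma^2/2)*T) / (sigma*sqrt(T)) = 0.69541699
d2 = d1 - sigma*sqrt(T) = 0.60041699
exp(-rT) = 0.99079265
N(-d1) = 0.24339701; N(-d2) = 0.27411418
P = K * exp(-rT) * N(-d2) - S_0' * N(-d1) = 92.1700 * 0.99079265 * 0.27411418 - 97.11897880 * 0.24339701 = 1.3940


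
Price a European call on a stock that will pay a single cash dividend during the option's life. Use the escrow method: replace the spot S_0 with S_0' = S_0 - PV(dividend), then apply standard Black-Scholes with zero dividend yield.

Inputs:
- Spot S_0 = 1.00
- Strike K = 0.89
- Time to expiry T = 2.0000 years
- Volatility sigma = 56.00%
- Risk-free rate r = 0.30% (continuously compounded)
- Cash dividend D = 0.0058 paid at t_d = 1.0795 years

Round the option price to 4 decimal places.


PV(D) = D * exp(-r * t_d) = 0.0058 * 0.99676674 = 0.00578125
S_0' = S_0 - PV(D) = 1.0000 - 0.00578125 = 0.99421875
d1 = (ln(S_0'/K) + (r + sigma^2/2)*T) / (sigma*sqrt(T)) = 0.54338100
d2 = d1 - sigma*sqrt(T) = -0.24857860
exp(-rT) = 0.99401796
N(d1) = 0.70656625; N(d2) = 0.40184338
C = S_0' * N(d1) - K * exp(-rT) * N(d2) = 0.99421875 * 0.70656625 - 0.8900 * 0.99401796 * 0.40184338 = 0.3470

Answer: Price = 0.3470


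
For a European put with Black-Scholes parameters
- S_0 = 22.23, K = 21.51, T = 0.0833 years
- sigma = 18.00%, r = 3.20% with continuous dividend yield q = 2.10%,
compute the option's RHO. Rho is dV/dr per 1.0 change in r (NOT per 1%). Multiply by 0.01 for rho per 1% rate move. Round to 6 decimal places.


Answer: Rho = -0.475069

Derivation:
d1 = 0.6773778376; d2 = 0.6254267067
phi(d1) = 0.3171568284; exp(-qT) = 0.9982522291; exp(-rT) = 0.9973379496
N(-d2) = 0.2658455192
Rho = -K*T*exp(-rT)*N(-d2) = -21.5100 * 0.0833 * 0.9973379496 * 0.2658455192 = -0.475069


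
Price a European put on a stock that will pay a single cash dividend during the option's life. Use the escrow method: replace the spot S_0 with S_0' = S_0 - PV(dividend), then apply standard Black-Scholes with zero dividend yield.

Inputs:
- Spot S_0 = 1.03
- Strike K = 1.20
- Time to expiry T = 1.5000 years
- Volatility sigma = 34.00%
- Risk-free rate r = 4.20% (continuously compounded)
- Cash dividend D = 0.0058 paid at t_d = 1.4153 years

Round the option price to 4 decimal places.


PV(D) = D * exp(-r * t_d) = 0.0058 * 0.94228962 = 0.00546528
S_0' = S_0 - PV(D) = 1.0300 - 0.00546528 = 1.02453472
d1 = (ln(S_0'/K) + (r + sigma^2/2)*T) / (sigma*sqrt(T)) = -0.02013139
d2 = d1 - sigma*sqrt(T) = -0.43654465
exp(-rT) = 0.93894347
N(-d1) = 0.50803072; N(-d2) = 0.66877919
P = K * exp(-rT) * N(-d2) - S_0' * N(-d1) = 1.2000 * 0.93894347 * 0.66877919 - 1.02453472 * 0.50803072 = 0.2330

Answer: Price = 0.2330


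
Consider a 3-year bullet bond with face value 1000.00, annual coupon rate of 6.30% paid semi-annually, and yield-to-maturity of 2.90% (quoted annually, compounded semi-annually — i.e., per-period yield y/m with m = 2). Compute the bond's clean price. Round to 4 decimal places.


Answer: Price = 1097.0173

Derivation:
Coupon per period c = face * coupon_rate / m = 31.500000
Periods per year m = 2; per-period yield y/m = 0.014500
Number of cashflows N = 6
Cashflows (t years, CF_t, discount factor 1/(1+y/m)^(m*t), PV):
  t = 0.5000: CF_t = 31.500000, DF = 0.985707, PV = 31.049778
  t = 1.0000: CF_t = 31.500000, DF = 0.971619, PV = 30.605991
  t = 1.5000: CF_t = 31.500000, DF = 0.957732, PV = 30.168547
  t = 2.0000: CF_t = 31.500000, DF = 0.944043, PV = 29.737356
  t = 2.5000: CF_t = 31.500000, DF = 0.930550, PV = 29.312327
  t = 3.0000: CF_t = 1031.500000, DF = 0.917250, PV = 946.143313
Price P = sum_t PV_t = 1097.017312


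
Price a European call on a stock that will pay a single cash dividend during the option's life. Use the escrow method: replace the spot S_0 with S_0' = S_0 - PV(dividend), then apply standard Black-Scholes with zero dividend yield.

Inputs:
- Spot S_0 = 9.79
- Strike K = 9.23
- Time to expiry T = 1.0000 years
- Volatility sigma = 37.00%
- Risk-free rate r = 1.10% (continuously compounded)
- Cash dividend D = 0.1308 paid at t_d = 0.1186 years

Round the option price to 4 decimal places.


Answer: Price = 1.6598

Derivation:
PV(D) = D * exp(-r * t_d) = 0.1308 * 0.99869625 = 0.13062947
S_0' = S_0 - PV(D) = 9.7900 - 0.13062947 = 9.65937053
d1 = (ln(S_0'/K) + (r + sigma^2/2)*T) / (sigma*sqrt(T)) = 0.33762009
d2 = d1 - sigma*sqrt(T) = -0.03237991
exp(-rT) = 0.98906028
N(d1) = 0.63217525; N(d2) = 0.48708454
C = S_0' * N(d1) - K * exp(-rT) * N(d2) = 9.65937053 * 0.63217525 - 9.2300 * 0.98906028 * 0.48708454 = 1.6598


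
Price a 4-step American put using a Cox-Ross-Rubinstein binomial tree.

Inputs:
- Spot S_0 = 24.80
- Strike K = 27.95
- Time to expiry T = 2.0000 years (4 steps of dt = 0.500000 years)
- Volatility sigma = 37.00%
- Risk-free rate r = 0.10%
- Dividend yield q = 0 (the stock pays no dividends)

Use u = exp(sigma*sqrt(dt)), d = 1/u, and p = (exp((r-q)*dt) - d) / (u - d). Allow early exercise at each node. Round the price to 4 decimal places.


dt = T/N = 0.500000
u = exp(sigma*sqrt(dt)) = 1.299045; d = 1/u = 0.769796
p = (exp((r-q)*dt) - d) / (u - d) = 0.435908
Discount per step: exp(-r*dt) = 0.999500
Stock lattice S(k, i) with i counting down-moves:
  k=0: S(0,0) = 24.8000
  k=1: S(1,0) = 32.2163; S(1,1) = 19.0909
  k=2: S(2,0) = 41.8505; S(2,1) = 24.8000; S(2,2) = 14.6961
  k=3: S(3,0) = 54.3656; S(3,1) = 32.2163; S(3,2) = 19.0909; S(3,3) = 11.3130
  k=4: S(4,0) = 70.6234; S(4,1) = 41.8505; S(4,2) = 24.8000; S(4,3) = 14.6961; S(4,4) = 8.7087
Terminal payoffs V(N, i) = max(K - S_T, 0):
  V(4,0) = 0.000000; V(4,1) = 0.000000; V(4,2) = 3.150000; V(4,3) = 13.253864; V(4,4) = 19.241273
Backward induction: V(k, i) = exp(-r*dt) * [p * V(k+1, i) + (1-p) * V(k+1, i+1)]; then take max(V_cont, immediate exercise) for American.
  V(3,0) = exp(-r*dt) * [p*0.000000 + (1-p)*0.000000] = 0.000000; exercise = 0.000000; V(3,0) = max -> 0.000000
  V(3,1) = exp(-r*dt) * [p*0.000000 + (1-p)*3.150000] = 1.776001; exercise = 0.000000; V(3,1) = max -> 1.776001
  V(3,2) = exp(-r*dt) * [p*3.150000 + (1-p)*13.253864] = 8.845083; exercise = 8.859055; V(3,2) = max -> 8.859055
  V(3,3) = exp(-r*dt) * [p*13.253864 + (1-p)*19.241273] = 16.622999; exercise = 16.636970; V(3,3) = max -> 16.636970
  V(2,0) = exp(-r*dt) * [p*0.000000 + (1-p)*1.776001] = 1.001327; exercise = 0.000000; V(2,0) = max -> 1.001327
  V(2,1) = exp(-r*dt) * [p*1.776001 + (1-p)*8.859055] = 5.768609; exercise = 3.150000; V(2,1) = max -> 5.768609
  V(2,2) = exp(-r*dt) * [p*8.859055 + (1-p)*16.636970] = 13.239892; exercise = 13.253864; V(2,2) = max -> 13.253864
  V(1,0) = exp(-r*dt) * [p*1.001327 + (1-p)*5.768609] = 3.688667; exercise = 0.000000; V(1,0) = max -> 3.688667
  V(1,1) = exp(-r*dt) * [p*5.768609 + (1-p)*13.253864] = 9.985986; exercise = 8.859055; V(1,1) = max -> 9.985986
  V(0,0) = exp(-r*dt) * [p*3.688667 + (1-p)*9.985986] = 7.237314; exercise = 3.150000; V(0,0) = max -> 7.237314

Answer: Price = V(0,0) = 7.2373
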